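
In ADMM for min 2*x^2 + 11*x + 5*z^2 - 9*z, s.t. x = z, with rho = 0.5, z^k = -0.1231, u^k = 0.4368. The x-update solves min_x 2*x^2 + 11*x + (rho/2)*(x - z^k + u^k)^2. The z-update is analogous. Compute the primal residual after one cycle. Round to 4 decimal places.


ADMM iteration with rho = 0.5, z^k = -0.1231, u^k = 0.4368
Step 1: x-update.
Minimize 2*x^2 + 11*x + (0.5/2)*(x + 0.1231 + 0.4368)^2
FOC: (2*2 + 0.5)*x = -11 + 0.5*(-0.1231 - 0.4368)
x^{k+1} = -2.5067
Step 2: z-update.
Minimize 5*z^2 - 9*z + (0.5/2)*(-2.5067 - z + 0.4368)^2
FOC: (2*5 + 0.5)*z = 9 + 0.5*(-2.5067 + 0.4368)
z^{k+1} = 0.7586
Step 3: u-update.
u^{k+1} = 0.4368 - 2.5067 - 0.7586 = -2.8284
Step 4: Primal residual = |-2.5067 - 0.7586| = 3.2652


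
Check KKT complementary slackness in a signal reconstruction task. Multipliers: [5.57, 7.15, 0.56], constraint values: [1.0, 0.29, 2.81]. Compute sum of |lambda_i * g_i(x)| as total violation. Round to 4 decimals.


KKT complementary slackness check:
lambda_1 * g_1 = 5.57 * 1.0 = 5.57
lambda_2 * g_2 = 7.15 * 0.29 = 2.0735
lambda_3 * g_3 = 0.56 * 2.81 = 1.5736
Total violation = 5.57 + 2.0735 + 1.5736 = 9.2171


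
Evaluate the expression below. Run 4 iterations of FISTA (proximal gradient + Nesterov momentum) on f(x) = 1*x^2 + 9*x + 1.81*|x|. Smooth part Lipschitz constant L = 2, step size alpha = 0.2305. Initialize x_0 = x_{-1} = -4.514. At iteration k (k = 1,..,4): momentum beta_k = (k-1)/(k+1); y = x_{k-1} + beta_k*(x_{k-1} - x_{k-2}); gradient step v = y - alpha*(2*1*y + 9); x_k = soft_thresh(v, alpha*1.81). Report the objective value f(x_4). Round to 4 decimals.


FISTA on f(x) = 1*x^2 + 9*x + 1.81*|x|
L = 2, alpha = 0.2305
Iteration 1: beta = 0.0, y = -4.514 + 0.0*(-4.514 + 4.514) = -4.514
  grad(y) = -0.028, v = y - alpha*grad = -4.5075
  prox(v) = soft_thresh(-4.5075, 0.4172) = -4.0903
Iteration 2: beta = 0.3333, y = -4.0903 + 0.3333*(-4.0903 + 4.514) = -3.9491
  grad(y) = 1.1018, v = y - alpha*grad = -4.2031
  prox(v) = soft_thresh(-4.2031, 0.4172) = -3.7859
Iteration 3: beta = 0.5, y = -3.7859 + 0.5*(-3.7859 + 4.0903) = -3.6336
  grad(y) = 1.7327, v = y - alpha*grad = -4.033
  prox(v) = soft_thresh(-4.033, 0.4172) = -3.6158
Iteration 4: beta = 0.6, y = -3.6158 + 0.6*(-3.6158 + 3.7859) = -3.5138
  grad(y) = 1.9724, v = y - alpha*grad = -3.9684
  prox(v) = soft_thresh(-3.9684, 0.4172) = -3.5512
f(x_4) = 1*(-3.5512)^2 + 9*(-3.5512) + 1.81*|-3.5512| = -12.9221


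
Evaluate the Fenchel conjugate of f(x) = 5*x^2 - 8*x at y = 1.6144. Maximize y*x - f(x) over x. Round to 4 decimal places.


f*(y) = sup_x {y*x - a*x^2 - b*x} = sup_x {(y-b)*x - a*x^2}
FOC: (y - b) - 2a*x = 0 => x* = (y - b)/(2a)
x* = (1.6144 + 8)/(2*5) = 0.9614
f*(1.6144) = (y-b)^2/(4a) = (1.6144 + 8)^2/(4*5)
= 92.4367/20 = 4.6218


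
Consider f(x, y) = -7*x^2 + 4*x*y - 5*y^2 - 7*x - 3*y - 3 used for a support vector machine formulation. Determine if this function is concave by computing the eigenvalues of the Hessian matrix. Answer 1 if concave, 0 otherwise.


The Hessian of f(x,y) = -7*x^2 + 4*x*y - 5*y^2 - 7*x - 3*y - 3 is:
H = [[-14, 4], [4, -10]]
Trace = -14 - 10 = -24
Determinant = -14*-10 - (4)^2 = 124
Discriminant = (-24)^2 - 4*124 = 80.0
Eigenvalues: lambda_1 = -16.4721, lambda_2 = -7.5279
The function is concave.

1


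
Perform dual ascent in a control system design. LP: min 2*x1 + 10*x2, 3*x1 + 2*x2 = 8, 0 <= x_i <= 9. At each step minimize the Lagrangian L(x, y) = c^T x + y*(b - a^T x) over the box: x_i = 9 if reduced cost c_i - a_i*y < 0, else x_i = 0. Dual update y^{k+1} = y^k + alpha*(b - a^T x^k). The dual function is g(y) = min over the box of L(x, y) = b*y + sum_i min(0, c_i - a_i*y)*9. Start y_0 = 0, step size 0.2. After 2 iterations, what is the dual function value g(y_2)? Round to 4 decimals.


Dual ascent for LP: min 2*x1 + 10*x2, 3*x1 + 2*x2 = 8, 0 <= x_i <= 9
Step 1: y^k = 0.0, reduced costs: (2.0, 10.0)
  x^k = (0.0, 0.0), subgradient = b - a^T x = 8.0
  y^{k+1} = 0.0 + 0.2*8.0 = 1.6
Step 2: y^k = 1.6, reduced costs: (-2.8, 6.8)
  x^k = (9.0, 0.0), subgradient = b - a^T x = -19.0
  y^{k+1} = 1.6 + 0.2*-19.0 = -2.2
Dual objective at y_2 = -2.2: reduced costs (8.6, 14.4), box minimizer x = (0.0, 0.0)
g(y_2) = b*y + (c1 - a1*y)*x1 + (c2 - a2*y)*x2 = 8*(-2.2) + 8.6*0.0 + 14.4*0.0 = -17.6 + 0.0 + 0.0 = -17.6


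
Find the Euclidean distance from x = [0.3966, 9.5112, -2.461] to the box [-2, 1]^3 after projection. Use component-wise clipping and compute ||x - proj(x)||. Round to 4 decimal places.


Project each component onto [-2, 1].
clip(0.3966) = 0.3966, clip(9.5112) = 1.0, clip(-2.461) = -2.0
Projection = [0.3966, 1.0, -2.0]
Squared diffs: [0.0, 72.4405, 0.2125]
Distance = sqrt(72.653) = 8.5237


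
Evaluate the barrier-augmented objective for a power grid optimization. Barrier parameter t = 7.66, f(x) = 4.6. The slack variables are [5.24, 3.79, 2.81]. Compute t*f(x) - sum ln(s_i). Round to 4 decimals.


Step 1: Compute log-barrier.
ln values: [1.6563, 1.3324, 1.0332]
phi = -(1.6563 + 1.3324 + 1.0332) = -4.0219
Step 2: Compute augmented objective.
t*f(x) = 7.66*4.6 = 35.236
Total = 35.236 - 4.0219 = 31.2141


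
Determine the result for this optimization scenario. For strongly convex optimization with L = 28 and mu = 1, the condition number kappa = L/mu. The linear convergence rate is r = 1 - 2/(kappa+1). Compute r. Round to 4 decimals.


Step 1: Compute the condition number.
kappa = L/mu = 28/1 = 28.0
Step 2: Compute the convergence rate.
r = 1 - 2/(kappa + 1) = 1 - 2*mu/(L + mu) = (L - mu)/(L + mu) = 27/29 = 0.931


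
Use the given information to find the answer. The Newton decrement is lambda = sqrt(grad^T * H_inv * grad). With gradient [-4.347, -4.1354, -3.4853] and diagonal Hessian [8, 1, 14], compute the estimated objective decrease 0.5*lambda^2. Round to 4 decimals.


Step 1: H is diagonal, so H^(-1) * g = [-0.5434, -4.1354, -0.249].
Step 2: g^T H^(-1) g = sum_i g_i^2 / H_ii
  = (-4.347)^2/8 + (-4.1354)^2/1 + (-3.4853)^2/14
  = 2.3621 + 17.1015 + 0.8677 = 20.3312
Step 3: Objective decrease = 0.5 * g^T H^(-1) g = 10.1656


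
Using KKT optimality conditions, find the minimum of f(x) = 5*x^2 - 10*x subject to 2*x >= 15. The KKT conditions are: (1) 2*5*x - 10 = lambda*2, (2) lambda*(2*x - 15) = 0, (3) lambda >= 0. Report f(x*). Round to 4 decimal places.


Step 1: Try lambda = 0 (constraint inactive).
x_unc = 10/(2*5) = 1.0
Check: 2*1.0 = 2.0 < 15 -- violated!
Step 2: Constraint must be active: 2*x = 15
x* = 15/2 = 7.5
lambda = (2*5*7.5 - 10)/2 = 32.5
Step 3: Compute optimal value.
f(x*) = 5*7.5^2 - 10*7.5 = 206.25


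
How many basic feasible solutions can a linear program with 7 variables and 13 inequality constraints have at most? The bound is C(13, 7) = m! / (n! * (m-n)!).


Each vertex corresponds to some choice of n active constraints out of m, so the number of vertices is at most C(m, n) = m! / (n!(m-n)!).
m = 13, n = 7
Numerator: 13 * 12 * 11 * 10 * 9 * 8 * 7
Denominator: 7! = 5040
C(13, 7) = 1716


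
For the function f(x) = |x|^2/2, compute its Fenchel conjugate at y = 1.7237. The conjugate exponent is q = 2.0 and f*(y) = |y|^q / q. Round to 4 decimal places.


The conjugate exponent q satisfies 1/p + 1/q = 1.
p = 2, so q = 2/(2 - 1) = 2.0
|y|^q = 1.7237^2.0 = 2.9711
f*(1.7237) = 2.9711 / 2.0 = 1.4856


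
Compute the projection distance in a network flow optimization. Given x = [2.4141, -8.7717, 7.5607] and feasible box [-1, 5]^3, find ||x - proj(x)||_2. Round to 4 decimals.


Project each component onto [-1, 5].
clip(2.4141) = 2.4141, clip(-8.7717) = -1.0, clip(7.5607) = 5.0
Projection = [2.4141, -1.0, 5.0]
Squared diffs: [0.0, 60.3993, 6.5572]
Distance = sqrt(66.9565) = 8.1827


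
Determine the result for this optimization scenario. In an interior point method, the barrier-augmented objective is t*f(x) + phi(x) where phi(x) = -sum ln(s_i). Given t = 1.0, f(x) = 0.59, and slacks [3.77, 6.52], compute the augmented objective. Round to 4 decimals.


Step 1: Compute log-barrier.
ln values: [1.3271, 1.8749]
phi = -(1.3271 + 1.8749) = -3.2019
Step 2: Compute augmented objective.
t*f(x) = 1.0*0.59 = 0.59
Total = 0.59 - 3.2019 = -2.6119


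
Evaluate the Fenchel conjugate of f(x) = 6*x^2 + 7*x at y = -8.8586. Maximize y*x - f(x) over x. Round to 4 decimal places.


f*(y) = sup_x {y*x - a*x^2 - b*x} = sup_x {(y-b)*x - a*x^2}
FOC: (y - b) - 2a*x = 0 => x* = (y - b)/(2a)
x* = (-8.8586 - 7)/(2*6) = -1.3216
f*(-8.8586) = (y-b)^2/(4a) = (-8.8586 - 7)^2/(4*6)
= 251.4952/24 = 10.479


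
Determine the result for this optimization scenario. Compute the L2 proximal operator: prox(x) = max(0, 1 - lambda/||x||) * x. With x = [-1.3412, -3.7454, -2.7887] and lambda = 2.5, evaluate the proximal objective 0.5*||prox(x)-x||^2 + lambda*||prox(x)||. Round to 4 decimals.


Step 1: Compute ||x||.
||x|| = 4.8584
Step 2: Compute scaling factor.
scale = max(0, 1 - 2.5/4.8584) = 0.4854
Step 3: prox(x) = [-0.651, -1.8181, -1.3537]
||prox(x)|| = 2.3584
Step 4: Proximal objective.
0.5*||prox-x||^2 = 3.125
lambda*||prox|| = 5.896
Total = 9.0209


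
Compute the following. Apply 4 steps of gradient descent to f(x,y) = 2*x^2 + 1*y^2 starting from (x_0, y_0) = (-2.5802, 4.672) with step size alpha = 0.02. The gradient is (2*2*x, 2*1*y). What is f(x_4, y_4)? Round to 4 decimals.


Gradient descent on f(x,y) = 2*x^2 + 1*y^2.
Starting point: (-2.5802, 4.672), alpha = 0.02
Step 1: grad_x = 2*2*-2.5802 = -10.3208, grad_y = 2*1*4.672 = 9.344
  x_1 = -2.5802 - 0.02*-10.3208 = -2.3738
  y_1 = 4.672 - 0.02*9.344 = 4.4851
Step 2: grad_x = 2*2*-2.3738 = -9.4951, grad_y = 2*1*4.4851 = 8.9702
  x_2 = -2.3738 - 0.02*-9.4951 = -2.1839
  y_2 = 4.4851 - 0.02*8.9702 = 4.3057
Step 3: grad_x = 2*2*-2.1839 = -8.7355, grad_y = 2*1*4.3057 = 8.6114
  x_3 = -2.1839 - 0.02*-8.7355 = -2.0092
  y_3 = 4.3057 - 0.02*8.6114 = 4.1335
Step 4: grad_x = 2*2*-2.0092 = -8.0367, grad_y = 2*1*4.1335 = 8.267
  x_4 = -2.0092 - 0.02*-8.0367 = -1.8484
  y_4 = 4.1335 - 0.02*8.267 = 3.9681
f(-1.8484, 3.9681) = 2*(-1.8484)^2 + 1*3.9681^2 = 22.5796


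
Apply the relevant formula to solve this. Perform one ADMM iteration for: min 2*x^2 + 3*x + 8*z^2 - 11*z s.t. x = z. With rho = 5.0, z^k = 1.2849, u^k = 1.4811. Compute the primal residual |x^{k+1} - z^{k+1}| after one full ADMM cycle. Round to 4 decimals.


ADMM iteration with rho = 5.0, z^k = 1.2849, u^k = 1.4811
Step 1: x-update.
Minimize 2*x^2 + 3*x + (5.0/2)*(x - 1.2849 + 1.4811)^2
FOC: (2*2 + 5.0)*x = -3 + 5.0*(1.2849 - 1.4811)
x^{k+1} = -0.4423
Step 2: z-update.
Minimize 8*z^2 - 11*z + (5.0/2)*(-0.4423 - z + 1.4811)^2
FOC: (2*8 + 5.0)*z = 11 + 5.0*(-0.4423 + 1.4811)
z^{k+1} = 0.7711
Step 3: u-update.
u^{k+1} = 1.4811 - 0.4423 - 0.7711 = 0.2676
Step 4: Primal residual = |-0.4423 - 0.7711| = 1.2135


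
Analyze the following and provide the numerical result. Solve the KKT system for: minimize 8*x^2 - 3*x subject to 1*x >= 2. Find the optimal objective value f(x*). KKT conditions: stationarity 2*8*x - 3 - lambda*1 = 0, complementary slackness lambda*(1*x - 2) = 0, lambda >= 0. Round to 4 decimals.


Step 1: Try lambda = 0 (constraint inactive).
x_unc = 3/(2*8) = 0.1875
Check: 1*0.1875 = 0.1875 < 2 -- violated!
Step 2: Constraint must be active: 1*x = 2
x* = 2/1 = 2.0
lambda = (2*8*2.0 - 3)/1 = 29.0
Step 3: Compute optimal value.
f(x*) = 8*2.0^2 - 3*2.0 = 26.0


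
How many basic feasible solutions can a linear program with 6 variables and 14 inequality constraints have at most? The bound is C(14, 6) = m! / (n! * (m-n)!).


Each vertex corresponds to some choice of n active constraints out of m, so the number of vertices is at most C(m, n) = m! / (n!(m-n)!).
m = 14, n = 6
Numerator: 14 * 13 * 12 * 11 * 10 * 9
Denominator: 6! = 720
C(14, 6) = 3003


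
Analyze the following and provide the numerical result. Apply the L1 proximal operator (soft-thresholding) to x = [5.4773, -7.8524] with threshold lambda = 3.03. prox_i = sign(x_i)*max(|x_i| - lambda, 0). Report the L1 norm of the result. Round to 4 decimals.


Soft-thresholding with lambda = 3.03:
prox(5.4773) = sign(5.4773)*max(|5.4773| - 3.03, 0) = 2.4473
prox(-7.8524) = sign(-7.8524)*max(|-7.8524| - 3.03, 0) = -4.8224
prox(x) = [2.4473, -4.8224]
||prox(x)||_1 = 2.4473 + 4.8224 = 7.2697


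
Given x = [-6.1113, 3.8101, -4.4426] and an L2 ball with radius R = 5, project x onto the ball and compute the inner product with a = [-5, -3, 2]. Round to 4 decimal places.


Step 1: Compute ||x|| (intermediates to 6 decimals).
||x|| = sqrt((-6.1113)^2 + 3.8101^2 + (-4.4426)^2) = 8.46177
Step 2: Project.
Since ||x|| > R, scale = R/||x|| = 5/8.46177 = 0.590893, proj(x) = scale * x
proj(x) = [-3.611124, 2.251361, -2.625101]
Step 3: Dot product.
a^T * proj(x) = -5*(-3.611124) - 3*2.251361 + 2*(-2.625101) = 6.0513


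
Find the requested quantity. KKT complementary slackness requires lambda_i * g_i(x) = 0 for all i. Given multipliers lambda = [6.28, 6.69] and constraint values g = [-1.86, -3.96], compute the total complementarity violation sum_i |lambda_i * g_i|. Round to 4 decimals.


KKT complementary slackness check:
lambda_1 * g_1 = 6.28 * -1.86 = -11.6808
lambda_2 * g_2 = 6.69 * -3.96 = -26.4924
Total violation = 11.6808 + 26.4924 = 38.1732


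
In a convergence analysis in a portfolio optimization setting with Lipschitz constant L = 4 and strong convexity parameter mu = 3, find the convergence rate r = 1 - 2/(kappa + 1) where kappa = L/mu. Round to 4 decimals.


Step 1: Compute the condition number.
kappa = L/mu = 4/3 = 1.3333
Step 2: Compute the convergence rate.
r = 1 - 2/(kappa + 1) = 1 - 2*mu/(L + mu) = (L - mu)/(L + mu) = 1/7 = 0.1429


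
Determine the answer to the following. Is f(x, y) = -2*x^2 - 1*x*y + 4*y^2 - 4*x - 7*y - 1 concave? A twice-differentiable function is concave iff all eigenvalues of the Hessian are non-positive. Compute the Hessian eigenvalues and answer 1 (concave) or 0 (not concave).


The Hessian of f(x,y) = -2*x^2 - 1*x*y + 4*y^2 - 4*x - 7*y - 1 is:
H = [[-4, -1], [-1, 8]]
Trace = -4 + 8 = 4
Determinant = -4*8 - (-1)^2 = -33
Discriminant = (4)^2 - 4*-33 = 148.0
Eigenvalues: lambda_1 = -4.0828, lambda_2 = 8.0828
The function is not concave.

0


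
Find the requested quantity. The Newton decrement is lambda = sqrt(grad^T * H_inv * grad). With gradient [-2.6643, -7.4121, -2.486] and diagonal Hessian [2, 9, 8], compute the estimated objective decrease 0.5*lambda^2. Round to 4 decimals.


Step 1: H is diagonal, so H^(-1) * g = [-1.3322, -0.8236, -0.3108].
Step 2: g^T H^(-1) g = sum_i g_i^2 / H_ii
  = (-2.6643)^2/2 + (-7.4121)^2/9 + (-2.486)^2/8
  = 3.5492 + 6.1044 + 0.7725 = 10.4261
Step 3: Objective decrease = 0.5 * g^T H^(-1) g = 5.2131


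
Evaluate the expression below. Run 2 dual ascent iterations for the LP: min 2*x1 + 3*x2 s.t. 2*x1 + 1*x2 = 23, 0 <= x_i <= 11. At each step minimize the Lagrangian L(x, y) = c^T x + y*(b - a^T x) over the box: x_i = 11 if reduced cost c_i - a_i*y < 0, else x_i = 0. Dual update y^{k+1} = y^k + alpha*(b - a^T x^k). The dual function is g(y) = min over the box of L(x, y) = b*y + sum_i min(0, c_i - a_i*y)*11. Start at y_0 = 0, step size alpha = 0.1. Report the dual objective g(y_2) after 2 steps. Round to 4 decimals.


Dual ascent for LP: min 2*x1 + 3*x2, 2*x1 + 1*x2 = 23, 0 <= x_i <= 11
Step 1: y^k = 0.0, reduced costs: (2.0, 3.0)
  x^k = (0.0, 0.0), subgradient = b - a^T x = 23.0
  y^{k+1} = 0.0 + 0.1*23.0 = 2.3
Step 2: y^k = 2.3, reduced costs: (-2.6, 0.7)
  x^k = (11.0, 0.0), subgradient = b - a^T x = 1.0
  y^{k+1} = 2.3 + 0.1*1.0 = 2.4
Dual objective at y_2 = 2.4: reduced costs (-2.8, 0.6), box minimizer x = (11.0, 0.0)
g(y_2) = b*y + (c1 - a1*y)*x1 + (c2 - a2*y)*x2 = 23*2.4 + (-2.8)*11.0 + 0.6*0.0 = 55.2 - 30.8 + 0.0 = 24.4


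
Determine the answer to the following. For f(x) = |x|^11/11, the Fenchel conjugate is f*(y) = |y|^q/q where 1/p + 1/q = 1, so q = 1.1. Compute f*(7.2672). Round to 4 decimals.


The conjugate exponent q satisfies 1/p + 1/q = 1.
p = 11, so q = 11/(11 - 1) = 1.1
|y|^q = 7.2672^1.1 = 8.8614
f*(7.2672) = 8.8614 / 1.1 = 8.0558


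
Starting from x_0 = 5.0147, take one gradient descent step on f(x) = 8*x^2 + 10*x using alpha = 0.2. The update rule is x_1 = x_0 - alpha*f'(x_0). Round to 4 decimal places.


We compute the gradient at x_0 and apply the update.
f'(x) = 16*x + 10
f'(5.0147) = 16*5.0147 + 10 = 90.2352
x_1 = 5.0147 - 0.2*90.2352 = -13.0323


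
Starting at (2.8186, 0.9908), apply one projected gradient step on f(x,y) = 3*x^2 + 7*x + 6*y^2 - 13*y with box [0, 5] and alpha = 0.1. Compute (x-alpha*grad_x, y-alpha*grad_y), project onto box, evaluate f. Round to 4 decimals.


Step 1: Compute gradient at (2.8186, 0.9908).
grad_x = 2*3*2.8186 + 7 = 23.9116
grad_y = 2*6*0.9908 - 13 = -1.1104
Step 2: Gradient step.
x_raw = 2.8186 - 0.1*23.9116 = 0.4274
y_raw = 0.9908 - 0.1*-1.1104 = 1.1018
Step 3: Project onto [0, 5].
x_proj = clip(0.4274) = 0.4274
y_proj = clip(1.1018) = 1.1018
Step 4: Evaluate f.
f(0.4274, 1.1018) = -3.4994


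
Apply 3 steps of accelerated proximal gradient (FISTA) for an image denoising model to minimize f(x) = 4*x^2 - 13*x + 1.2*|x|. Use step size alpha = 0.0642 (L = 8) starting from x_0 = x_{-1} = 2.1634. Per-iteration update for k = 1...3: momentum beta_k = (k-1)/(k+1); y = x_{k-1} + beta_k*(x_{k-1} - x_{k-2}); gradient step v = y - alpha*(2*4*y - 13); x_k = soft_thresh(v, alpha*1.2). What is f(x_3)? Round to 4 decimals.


FISTA on f(x) = 4*x^2 - 13*x + 1.2*|x|
L = 8, alpha = 0.0642
Iteration 1: beta = 0.0, y = 2.1634 + 0.0*(2.1634 - 2.1634) = 2.1634
  grad(y) = 4.3072, v = y - alpha*grad = 1.8869
  prox(v) = soft_thresh(1.8869, 0.077) = 1.8098
Iteration 2: beta = 0.3333, y = 1.8098 + 0.3333*(1.8098 - 2.1634) = 1.692
  grad(y) = 0.5359, v = y - alpha*grad = 1.6576
  prox(v) = soft_thresh(1.6576, 0.077) = 1.5805
Iteration 3: beta = 0.5, y = 1.5805 + 0.5*(1.5805 - 1.8098) = 1.4659
  grad(y) = -1.2729, v = y - alpha*grad = 1.5476
  prox(v) = soft_thresh(1.5476, 0.077) = 1.4706
f(x_3) = 4*1.4706^2 - 13*1.4706 + 1.2*|1.4706| = -8.7024


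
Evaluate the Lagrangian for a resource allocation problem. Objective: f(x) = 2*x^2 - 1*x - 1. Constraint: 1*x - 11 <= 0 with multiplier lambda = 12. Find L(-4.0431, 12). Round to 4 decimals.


Step 1: Evaluate f(x).
f(-4.0431) = 2*(-4.0431)^2 - 1*(-4.0431) - 1 = 35.7364
Step 2: Evaluate g(x).
g(-4.0431) = 1*-4.0431 - 11 = -15.0431
Step 3: Compute Lagrangian.
L = 35.7364 + 12*-15.0431 = -144.7808


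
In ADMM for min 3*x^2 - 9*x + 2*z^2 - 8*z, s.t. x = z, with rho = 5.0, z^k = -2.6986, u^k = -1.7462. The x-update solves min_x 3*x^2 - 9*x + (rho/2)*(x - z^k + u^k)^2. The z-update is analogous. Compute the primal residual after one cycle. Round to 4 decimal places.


ADMM iteration with rho = 5.0, z^k = -2.6986, u^k = -1.7462
Step 1: x-update.
Minimize 3*x^2 - 9*x + (5.0/2)*(x + 2.6986 - 1.7462)^2
FOC: (2*3 + 5.0)*x = 9 + 5.0*(-2.6986 + 1.7462)
x^{k+1} = 0.3853
Step 2: z-update.
Minimize 2*z^2 - 8*z + (5.0/2)*(0.3853 - z - 1.7462)^2
FOC: (2*2 + 5.0)*z = 8 + 5.0*(0.3853 - 1.7462)
z^{k+1} = 0.1328
Step 3: u-update.
u^{k+1} = -1.7462 + 0.3853 - 0.1328 = -1.4937
Step 4: Primal residual = |0.3853 - 0.1328| = 0.2525


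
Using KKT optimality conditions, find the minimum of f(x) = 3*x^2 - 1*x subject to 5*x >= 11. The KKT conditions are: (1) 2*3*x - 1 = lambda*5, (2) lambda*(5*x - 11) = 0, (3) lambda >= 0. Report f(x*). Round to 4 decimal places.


Step 1: Try lambda = 0 (constraint inactive).
x_unc = 1/(2*3) = 0.1667
Check: 5*0.1667 = 0.8335 < 11 -- violated!
Step 2: Constraint must be active: 5*x = 11
x* = 11/5 = 2.2
lambda = (2*3*2.2 - 1)/5 = 2.44
Step 3: Compute optimal value.
f(x*) = 3*2.2^2 - 1*2.2 = 12.32


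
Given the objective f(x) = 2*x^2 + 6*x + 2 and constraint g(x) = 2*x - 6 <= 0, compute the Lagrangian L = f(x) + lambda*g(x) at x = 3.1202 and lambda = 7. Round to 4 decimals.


Step 1: Evaluate f(x).
f(3.1202) = 2*3.1202^2 + 6*3.1202 + 2 = 40.1925
Step 2: Evaluate g(x).
g(3.1202) = 2*3.1202 - 6 = 0.2404
Step 3: Compute Lagrangian.
L = 40.1925 + 7*0.2404 = 41.8753


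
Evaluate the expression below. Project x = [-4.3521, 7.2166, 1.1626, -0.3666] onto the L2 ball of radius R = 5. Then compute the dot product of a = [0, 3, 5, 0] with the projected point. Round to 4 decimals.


Step 1: Compute ||x|| (intermediates to 6 decimals).
||x|| = sqrt((-4.3521)^2 + 7.2166^2 + 1.1626^2 + (-0.3666)^2) = 8.515053
Step 2: Project.
Since ||x|| > R, scale = R/||x|| = 5/8.515053 = 0.587195, proj(x) = scale * x
proj(x) = [-2.555531, 4.237551, 0.682673, -0.215266]
Step 3: Dot product.
a^T * proj(x) = 0*(-2.555531) + 3*4.237551 + 5*0.682673 + 0*(-0.215266) = 16.126


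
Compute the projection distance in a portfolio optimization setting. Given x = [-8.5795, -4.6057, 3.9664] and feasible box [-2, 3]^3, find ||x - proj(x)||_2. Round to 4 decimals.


Project each component onto [-2, 3].
clip(-8.5795) = -2.0, clip(-4.6057) = -2.0, clip(3.9664) = 3.0
Projection = [-2.0, -2.0, 3.0]
Squared diffs: [43.2898, 6.7897, 0.9339]
Distance = sqrt(51.0134) = 7.1424


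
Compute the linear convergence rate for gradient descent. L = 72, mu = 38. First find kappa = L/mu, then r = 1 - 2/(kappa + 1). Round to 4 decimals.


Step 1: Compute the condition number.
kappa = L/mu = 72/38 = 1.8947
Step 2: Compute the convergence rate.
r = 1 - 2/(kappa + 1) = 1 - 2*mu/(L + mu) = (L - mu)/(L + mu) = 34/110 = 0.3091


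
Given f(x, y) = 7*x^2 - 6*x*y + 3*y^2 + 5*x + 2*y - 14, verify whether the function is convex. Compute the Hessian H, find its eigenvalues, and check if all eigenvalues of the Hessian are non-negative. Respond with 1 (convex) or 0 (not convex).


The Hessian of f(x,y) = 7*x^2 - 6*x*y + 3*y^2 + 5*x + 2*y - 14 is:
H = [[14, -6], [-6, 6]]
Trace = 14 + 6 = 20
Determinant = 14*6 - (-6)^2 = 48
Discriminant = (20)^2 - 4*48 = 208.0
Eigenvalues: lambda_1 = 2.7889, lambda_2 = 17.2111
The function is convex.

1


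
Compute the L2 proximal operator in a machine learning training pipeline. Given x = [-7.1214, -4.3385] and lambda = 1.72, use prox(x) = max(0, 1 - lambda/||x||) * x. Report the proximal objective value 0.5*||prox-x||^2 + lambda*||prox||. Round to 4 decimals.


Step 1: Compute ||x||.
||x|| = 8.3389
Step 2: Compute scaling factor.
scale = max(0, 1 - 1.72/8.3389) = 0.7937
Step 3: prox(x) = [-5.6525, -3.4436]
||prox(x)|| = 6.6189
Step 4: Proximal objective.
0.5*||prox-x||^2 = 1.4792
lambda*||prox|| = 11.3845
Total = 12.8637


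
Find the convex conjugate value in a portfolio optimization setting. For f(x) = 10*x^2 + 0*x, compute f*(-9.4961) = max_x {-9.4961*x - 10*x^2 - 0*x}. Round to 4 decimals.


f*(y) = sup_x {y*x - a*x^2 - b*x} = sup_x {(y-b)*x - a*x^2}
FOC: (y - b) - 2a*x = 0 => x* = (y - b)/(2a)
x* = (-9.4961 - 0)/(2*10) = -0.4748
f*(-9.4961) = (y-b)^2/(4a) = (-9.4961 - 0)^2/(4*10)
= 90.1759/40 = 2.2544


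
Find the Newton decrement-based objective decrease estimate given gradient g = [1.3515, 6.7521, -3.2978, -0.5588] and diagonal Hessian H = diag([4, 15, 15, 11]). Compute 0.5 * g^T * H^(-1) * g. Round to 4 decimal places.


Step 1: H is diagonal, so H^(-1) * g = [0.3379, 0.4501, -0.2199, -0.0508].
Step 2: g^T H^(-1) g = sum_i g_i^2 / H_ii
  = (1.3515)^2/4 + (6.7521)^2/15 + (-3.2978)^2/15 + (-0.5588)^2/11
  = 0.4566 + 3.0394 + 0.725 + 0.0284 = 4.2494
Step 3: Objective decrease = 0.5 * g^T H^(-1) g = 2.1247


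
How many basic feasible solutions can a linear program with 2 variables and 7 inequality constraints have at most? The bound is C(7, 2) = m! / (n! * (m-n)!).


Each vertex corresponds to some choice of n active constraints out of m, so the number of vertices is at most C(m, n) = m! / (n!(m-n)!).
m = 7, n = 2
Numerator: 7 * 6
Denominator: 2! = 2
C(7, 2) = 21


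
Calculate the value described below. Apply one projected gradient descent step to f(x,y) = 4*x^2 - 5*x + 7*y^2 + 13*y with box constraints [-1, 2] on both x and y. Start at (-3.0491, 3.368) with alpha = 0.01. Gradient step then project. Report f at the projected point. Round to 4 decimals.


Step 1: Compute gradient at (-3.0491, 3.368).
grad_x = 2*4*-3.0491 - 5 = -29.3928
grad_y = 2*7*3.368 + 13 = 60.152
Step 2: Gradient step.
x_raw = -3.0491 - 0.01*-29.3928 = -2.7552
y_raw = 3.368 - 0.01*60.152 = 2.7665
Step 3: Project onto [-1, 2].
x_proj = clip(-2.7552) = -1.0
y_proj = clip(2.7665) = 2.0
Step 4: Evaluate f.
f(-1.0, 2.0) = 63.0


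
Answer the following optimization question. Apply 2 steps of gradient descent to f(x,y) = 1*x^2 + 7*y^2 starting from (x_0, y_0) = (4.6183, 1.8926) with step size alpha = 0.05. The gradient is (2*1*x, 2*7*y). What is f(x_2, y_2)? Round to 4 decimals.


Gradient descent on f(x,y) = 1*x^2 + 7*y^2.
Starting point: (4.6183, 1.8926), alpha = 0.05
Step 1: grad_x = 2*1*4.6183 = 9.2366, grad_y = 2*7*1.8926 = 26.4964
  x_1 = 4.6183 - 0.05*9.2366 = 4.1565
  y_1 = 1.8926 - 0.05*26.4964 = 0.5678
Step 2: grad_x = 2*1*4.1565 = 8.3129, grad_y = 2*7*0.5678 = 7.9489
  x_2 = 4.1565 - 0.05*8.3129 = 3.7408
  y_2 = 0.5678 - 0.05*7.9489 = 0.1703
f(3.7408, 0.1703) = 1*3.7408^2 + 7*0.1703^2 = 14.1969


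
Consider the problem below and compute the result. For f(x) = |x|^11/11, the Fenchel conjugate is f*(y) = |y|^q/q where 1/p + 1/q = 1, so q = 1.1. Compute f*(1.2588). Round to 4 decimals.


The conjugate exponent q satisfies 1/p + 1/q = 1.
p = 11, so q = 11/(11 - 1) = 1.1
|y|^q = 1.2588^1.1 = 1.2881
f*(1.2588) = 1.2881 / 1.1 = 1.171


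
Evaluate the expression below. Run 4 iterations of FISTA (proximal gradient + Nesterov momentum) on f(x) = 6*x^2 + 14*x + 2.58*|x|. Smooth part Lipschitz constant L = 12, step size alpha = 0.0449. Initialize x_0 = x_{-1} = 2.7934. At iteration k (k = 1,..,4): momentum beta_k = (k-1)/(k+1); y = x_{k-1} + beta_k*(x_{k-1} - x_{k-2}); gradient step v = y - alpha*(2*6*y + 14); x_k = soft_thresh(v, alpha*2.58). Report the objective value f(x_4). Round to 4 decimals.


FISTA on f(x) = 6*x^2 + 14*x + 2.58*|x|
L = 12, alpha = 0.0449
Iteration 1: beta = 0.0, y = 2.7934 + 0.0*(2.7934 - 2.7934) = 2.7934
  grad(y) = 47.5208, v = y - alpha*grad = 0.6597
  prox(v) = soft_thresh(0.6597, 0.1158) = 0.5439
Iteration 2: beta = 0.3333, y = 0.5439 + 0.3333*(0.5439 - 2.7934) = -0.206
  grad(y) = 11.5284, v = y - alpha*grad = -0.7236
  prox(v) = soft_thresh(-0.7236, 0.1158) = -0.6078
Iteration 3: beta = 0.5, y = -0.6078 + 0.5*(-0.6078 - 0.5439) = -1.1836
  grad(y) = -0.2028, v = y - alpha*grad = -1.1745
  prox(v) = soft_thresh(-1.1745, 0.1158) = -1.0586
Iteration 4: beta = 0.6, y = -1.0586 + 0.6*(-1.0586 + 0.6078) = -1.3291
  grad(y) = -1.9496, v = y - alpha*grad = -1.2416
  prox(v) = soft_thresh(-1.2416, 0.1158) = -1.1258
f(x_4) = 6*(-1.1258)^2 + 14*(-1.1258) + 2.58*|-1.1258| = -5.2522


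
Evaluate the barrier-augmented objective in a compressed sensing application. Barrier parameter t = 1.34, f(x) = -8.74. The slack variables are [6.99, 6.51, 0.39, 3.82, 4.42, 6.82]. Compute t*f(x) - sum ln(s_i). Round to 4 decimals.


Step 1: Compute log-barrier.
ln values: [1.9445, 1.8733, -0.9416, 1.3403, 1.4861, 1.9199]
phi = -(1.9445 + 1.8733 - 0.9416 + 1.3403 + 1.4861 + 1.9199) = -7.6225
Step 2: Compute augmented objective.
t*f(x) = 1.34*-8.74 = -11.7116
Total = -11.7116 - 7.6225 = -19.3341


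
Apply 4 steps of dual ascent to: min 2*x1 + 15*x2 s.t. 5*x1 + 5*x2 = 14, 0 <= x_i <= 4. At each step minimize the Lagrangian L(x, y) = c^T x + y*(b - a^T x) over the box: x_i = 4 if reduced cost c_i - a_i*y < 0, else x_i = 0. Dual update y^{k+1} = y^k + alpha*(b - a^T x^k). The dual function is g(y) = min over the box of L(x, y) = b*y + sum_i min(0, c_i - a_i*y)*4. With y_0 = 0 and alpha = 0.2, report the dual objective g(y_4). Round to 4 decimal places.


Dual ascent for LP: min 2*x1 + 15*x2, 5*x1 + 5*x2 = 14, 0 <= x_i <= 4
Step 1: y^k = 0.0, reduced costs: (2.0, 15.0)
  x^k = (0.0, 0.0), subgradient = b - a^T x = 14.0
  y^{k+1} = 0.0 + 0.2*14.0 = 2.8
Step 2: y^k = 2.8, reduced costs: (-12.0, 1.0)
  x^k = (4.0, 0.0), subgradient = b - a^T x = -6.0
  y^{k+1} = 2.8 + 0.2*-6.0 = 1.6
Step 3: y^k = 1.6, reduced costs: (-6.0, 7.0)
  x^k = (4.0, 0.0), subgradient = b - a^T x = -6.0
  y^{k+1} = 1.6 + 0.2*-6.0 = 0.4
Step 4: y^k = 0.4, reduced costs: (0.0, 13.0)
  x^k = (0.0, 0.0), subgradient = b - a^T x = 14.0
  y^{k+1} = 0.4 + 0.2*14.0 = 3.2
Dual objective at y_4 = 3.2: reduced costs (-14.0, -1.0), box minimizer x = (4.0, 4.0)
g(y_4) = b*y + (c1 - a1*y)*x1 + (c2 - a2*y)*x2 = 14*3.2 + (-14.0)*4.0 + (-1.0)*4.0 = 44.8 - 56.0 - 4.0 = -15.2


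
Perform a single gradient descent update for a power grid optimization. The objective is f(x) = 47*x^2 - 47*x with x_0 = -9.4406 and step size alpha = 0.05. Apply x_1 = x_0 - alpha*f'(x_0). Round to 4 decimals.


We compute the gradient at x_0 and apply the update.
f'(x) = 94*x - 47
f'(-9.4406) = 94*-9.4406 - 47 = -934.4164
x_1 = -9.4406 - 0.05*-934.4164 = 37.2802


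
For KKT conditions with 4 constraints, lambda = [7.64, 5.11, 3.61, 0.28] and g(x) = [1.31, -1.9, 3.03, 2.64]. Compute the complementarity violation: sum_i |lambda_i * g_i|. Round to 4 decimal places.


KKT complementary slackness check:
lambda_1 * g_1 = 7.64 * 1.31 = 10.0084
lambda_2 * g_2 = 5.11 * -1.9 = -9.709
lambda_3 * g_3 = 3.61 * 3.03 = 10.9383
lambda_4 * g_4 = 0.28 * 2.64 = 0.7392
Total violation = 10.0084 + 9.709 + 10.9383 + 0.7392 = 31.3949


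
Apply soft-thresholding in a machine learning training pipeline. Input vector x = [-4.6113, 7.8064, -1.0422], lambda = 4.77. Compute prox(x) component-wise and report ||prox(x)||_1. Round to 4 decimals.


Soft-thresholding with lambda = 4.77:
prox(-4.6113) = sign(-4.6113)*max(|-4.6113| - 4.77, 0) = 0.0
prox(7.8064) = sign(7.8064)*max(|7.8064| - 4.77, 0) = 3.0364
prox(-1.0422) = sign(-1.0422)*max(|-1.0422| - 4.77, 0) = 0.0
prox(x) = [0.0, 3.0364, 0.0]
||prox(x)||_1 = 0.0 + 3.0364 + 0.0 = 3.0364


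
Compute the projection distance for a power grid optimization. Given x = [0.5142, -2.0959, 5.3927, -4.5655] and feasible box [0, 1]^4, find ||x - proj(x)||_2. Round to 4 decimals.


Project each component onto [0, 1].
clip(0.5142) = 0.5142, clip(-2.0959) = 0.0, clip(5.3927) = 1.0, clip(-4.5655) = 0.0
Projection = [0.5142, 0.0, 1.0, 0.0]
Squared diffs: [0.0, 4.3928, 19.2958, 20.8438]
Distance = sqrt(44.5324) = 6.6733


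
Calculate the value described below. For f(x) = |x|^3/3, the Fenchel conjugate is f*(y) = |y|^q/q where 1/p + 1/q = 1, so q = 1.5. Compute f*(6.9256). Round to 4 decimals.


The conjugate exponent q satisfies 1/p + 1/q = 1.
p = 3, so q = 3/(3 - 1) = 1.5
|y|^q = 6.9256^1.5 = 18.2258
f*(6.9256) = 18.2258 / 1.5 = 12.1505


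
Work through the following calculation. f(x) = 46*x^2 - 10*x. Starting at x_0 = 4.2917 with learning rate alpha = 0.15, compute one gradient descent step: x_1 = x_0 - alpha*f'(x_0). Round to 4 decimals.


We compute the gradient at x_0 and apply the update.
f'(x) = 92*x - 10
f'(4.2917) = 92*4.2917 - 10 = 384.8364
x_1 = 4.2917 - 0.15*384.8364 = -53.4338


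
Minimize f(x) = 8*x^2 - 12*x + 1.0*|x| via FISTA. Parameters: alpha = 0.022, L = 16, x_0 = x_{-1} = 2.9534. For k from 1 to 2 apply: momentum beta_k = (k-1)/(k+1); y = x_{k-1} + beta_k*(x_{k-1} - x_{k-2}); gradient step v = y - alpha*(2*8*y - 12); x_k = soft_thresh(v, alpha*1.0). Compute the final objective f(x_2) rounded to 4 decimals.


FISTA on f(x) = 8*x^2 - 12*x + 1.0*|x|
L = 16, alpha = 0.022
Iteration 1: beta = 0.0, y = 2.9534 + 0.0*(2.9534 - 2.9534) = 2.9534
  grad(y) = 35.2544, v = y - alpha*grad = 2.1778
  prox(v) = soft_thresh(2.1778, 0.022) = 2.1558
Iteration 2: beta = 0.3333, y = 2.1558 + 0.3333*(2.1558 - 2.9534) = 1.8899
  grad(y) = 18.239, v = y - alpha*grad = 1.4887
  prox(v) = soft_thresh(1.4887, 0.022) = 1.4667
f(x_2) = 8*1.4667^2 - 12*1.4667 + 1.0*|1.4667| = 1.0757


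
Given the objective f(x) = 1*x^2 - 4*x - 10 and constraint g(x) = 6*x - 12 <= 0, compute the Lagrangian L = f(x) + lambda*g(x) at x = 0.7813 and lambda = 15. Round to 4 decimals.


Step 1: Evaluate f(x).
f(0.7813) = 1*0.7813^2 - 4*0.7813 - 10 = -12.5148
Step 2: Evaluate g(x).
g(0.7813) = 6*0.7813 - 12 = -7.3122
Step 3: Compute Lagrangian.
L = -12.5148 + 15*-7.3122 = -122.1978


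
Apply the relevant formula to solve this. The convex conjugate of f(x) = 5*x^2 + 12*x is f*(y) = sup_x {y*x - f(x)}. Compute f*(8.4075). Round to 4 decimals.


f*(y) = sup_x {y*x - a*x^2 - b*x} = sup_x {(y-b)*x - a*x^2}
FOC: (y - b) - 2a*x = 0 => x* = (y - b)/(2a)
x* = (8.4075 - 12)/(2*5) = -0.3593
f*(8.4075) = (y-b)^2/(4a) = (8.4075 - 12)^2/(4*5)
= 12.9061/20 = 0.6453


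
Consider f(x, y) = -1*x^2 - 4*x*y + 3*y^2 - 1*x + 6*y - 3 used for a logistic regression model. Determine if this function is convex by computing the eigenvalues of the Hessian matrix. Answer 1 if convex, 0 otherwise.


The Hessian of f(x,y) = -1*x^2 - 4*x*y + 3*y^2 - 1*x + 6*y - 3 is:
H = [[-2, -4], [-4, 6]]
Trace = -2 + 6 = 4
Determinant = -2*6 - (-4)^2 = -28
Discriminant = (4)^2 - 4*-28 = 128.0
Eigenvalues: lambda_1 = -3.6569, lambda_2 = 7.6569
The function is not convex.

0


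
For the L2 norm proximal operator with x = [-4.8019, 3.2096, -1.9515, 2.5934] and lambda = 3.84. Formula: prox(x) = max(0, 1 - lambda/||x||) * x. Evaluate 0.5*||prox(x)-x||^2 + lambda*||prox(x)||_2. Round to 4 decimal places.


Step 1: Compute ||x||.
||x|| = 6.6252
Step 2: Compute scaling factor.
scale = max(0, 1 - 3.84/6.6252) = 0.4204
Step 3: prox(x) = [-2.0187, 1.3493, -0.8204, 1.0903]
||prox(x)|| = 2.7852
Step 4: Proximal objective.
0.5*||prox-x||^2 = 7.3728
lambda*||prox|| = 10.6952
Total = 18.0681


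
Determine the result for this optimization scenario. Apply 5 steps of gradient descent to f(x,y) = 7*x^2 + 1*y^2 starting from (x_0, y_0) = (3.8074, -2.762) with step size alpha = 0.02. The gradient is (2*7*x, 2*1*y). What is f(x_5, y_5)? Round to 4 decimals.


Gradient descent on f(x,y) = 7*x^2 + 1*y^2.
Starting point: (3.8074, -2.762), alpha = 0.02
Step 1: grad_x = 2*7*3.8074 = 53.3036, grad_y = 2*1*-2.762 = -5.524
  x_1 = 3.8074 - 0.02*53.3036 = 2.7413
  y_1 = -2.762 - 0.02*-5.524 = -2.6515
Step 2: grad_x = 2*7*2.7413 = 38.3786, grad_y = 2*1*-2.6515 = -5.303
  x_2 = 2.7413 - 0.02*38.3786 = 1.9738
  y_2 = -2.6515 - 0.02*-5.303 = -2.5455
Step 3: grad_x = 2*7*1.9738 = 27.6326, grad_y = 2*1*-2.5455 = -5.0909
  x_3 = 1.9738 - 0.02*27.6326 = 1.4211
  y_3 = -2.5455 - 0.02*-5.0909 = -2.4436
Step 4: grad_x = 2*7*1.4211 = 19.8955, grad_y = 2*1*-2.4436 = -4.8873
  x_4 = 1.4211 - 0.02*19.8955 = 1.0232
  y_4 = -2.4436 - 0.02*-4.8873 = -2.3459
Step 5: grad_x = 2*7*1.0232 = 14.3247, grad_y = 2*1*-2.3459 = -4.6918
  x_5 = 1.0232 - 0.02*14.3247 = 0.7367
  y_5 = -2.3459 - 0.02*-4.6918 = -2.2521
f(0.7367, -2.2521) = 7*0.7367^2 + 1*(-2.2521)^2 = 8.8709


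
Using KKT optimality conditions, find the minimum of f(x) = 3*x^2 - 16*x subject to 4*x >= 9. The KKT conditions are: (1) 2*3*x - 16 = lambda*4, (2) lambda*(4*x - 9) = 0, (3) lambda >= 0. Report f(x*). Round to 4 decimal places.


Step 1: Try lambda = 0 (constraint inactive).
Stationarity: 2*3*x - 16 = 0
x* = 16/(2*3) = 8/3 = 2.6667 (rounded; the exact value 8/3 is used below)
Check constraint: 4*2.6667 = 10.6668 >= 9 -- satisfied.
Step 2: Compute optimal value.
f(x*) = 3*(8/3)^2 - 16*(8/3) = -21.3333


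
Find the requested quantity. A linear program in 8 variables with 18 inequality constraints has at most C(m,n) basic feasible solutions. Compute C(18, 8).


Each vertex corresponds to some choice of n active constraints out of m, so the number of vertices is at most C(m, n) = m! / (n!(m-n)!).
m = 18, n = 8
Numerator: 18 * 17 * 16 * 15 * 14 * 13 * 12 * 11
Denominator: 8! = 40320
C(18, 8) = 43758


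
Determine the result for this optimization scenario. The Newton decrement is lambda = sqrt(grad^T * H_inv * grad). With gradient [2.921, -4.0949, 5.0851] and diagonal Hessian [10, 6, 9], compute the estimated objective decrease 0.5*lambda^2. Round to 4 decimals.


Step 1: H is diagonal, so H^(-1) * g = [0.2921, -0.6825, 0.565].
Step 2: g^T H^(-1) g = sum_i g_i^2 / H_ii
  = (2.921)^2/10 + (-4.0949)^2/6 + (5.0851)^2/9
  = 0.8532 + 2.7947 + 2.8731 = 6.5211
Step 3: Objective decrease = 0.5 * g^T H^(-1) g = 3.2605


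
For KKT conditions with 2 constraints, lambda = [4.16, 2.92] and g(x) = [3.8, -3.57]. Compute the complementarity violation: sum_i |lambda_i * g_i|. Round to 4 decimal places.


KKT complementary slackness check:
lambda_1 * g_1 = 4.16 * 3.8 = 15.808
lambda_2 * g_2 = 2.92 * -3.57 = -10.4244
Total violation = 15.808 + 10.4244 = 26.2324


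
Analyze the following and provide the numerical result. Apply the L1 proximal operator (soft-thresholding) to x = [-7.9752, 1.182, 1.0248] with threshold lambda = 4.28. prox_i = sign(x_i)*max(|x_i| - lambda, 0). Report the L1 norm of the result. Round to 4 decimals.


Soft-thresholding with lambda = 4.28:
prox(-7.9752) = sign(-7.9752)*max(|-7.9752| - 4.28, 0) = -3.6952
prox(1.182) = sign(1.182)*max(|1.182| - 4.28, 0) = 0.0
prox(1.0248) = sign(1.0248)*max(|1.0248| - 4.28, 0) = 0.0
prox(x) = [-3.6952, 0.0, 0.0]
||prox(x)||_1 = 3.6952 + 0.0 + 0.0 = 3.6952


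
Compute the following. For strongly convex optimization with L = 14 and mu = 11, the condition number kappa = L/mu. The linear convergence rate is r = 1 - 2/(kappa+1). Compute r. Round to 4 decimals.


Step 1: Compute the condition number.
kappa = L/mu = 14/11 = 1.2727
Step 2: Compute the convergence rate.
r = 1 - 2/(kappa + 1) = 1 - 2*mu/(L + mu) = (L - mu)/(L + mu) = 3/25 = 0.12


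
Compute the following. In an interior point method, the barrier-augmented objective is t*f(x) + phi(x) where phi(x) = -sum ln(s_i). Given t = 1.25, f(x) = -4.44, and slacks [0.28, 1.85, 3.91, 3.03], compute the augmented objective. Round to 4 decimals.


Step 1: Compute log-barrier.
ln values: [-1.273, 0.6152, 1.3635, 1.1086]
phi = -(-1.273 + 0.6152 + 1.3635 + 1.1086) = -1.8143
Step 2: Compute augmented objective.
t*f(x) = 1.25*-4.44 = -5.55
Total = -5.55 - 1.8143 = -7.3643


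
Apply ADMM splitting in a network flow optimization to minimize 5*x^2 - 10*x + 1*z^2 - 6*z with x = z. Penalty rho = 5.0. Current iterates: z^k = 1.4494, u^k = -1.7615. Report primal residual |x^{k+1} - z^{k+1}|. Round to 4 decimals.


ADMM iteration with rho = 5.0, z^k = 1.4494, u^k = -1.7615
Step 1: x-update.
Minimize 5*x^2 - 10*x + (5.0/2)*(x - 1.4494 - 1.7615)^2
FOC: (2*5 + 5.0)*x = 10 + 5.0*(1.4494 + 1.7615)
x^{k+1} = 1.737
Step 2: z-update.
Minimize 1*z^2 - 6*z + (5.0/2)*(1.737 - z - 1.7615)^2
FOC: (2*1 + 5.0)*z = 6 + 5.0*(1.737 - 1.7615)
z^{k+1} = 0.8396
Step 3: u-update.
u^{k+1} = -1.7615 + 1.737 - 0.8396 = -0.8642
Step 4: Primal residual = |1.737 - 0.8396| = 0.8973


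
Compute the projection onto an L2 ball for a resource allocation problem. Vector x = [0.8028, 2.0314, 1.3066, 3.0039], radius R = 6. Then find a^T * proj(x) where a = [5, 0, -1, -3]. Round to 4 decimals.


Step 1: Compute ||x|| (intermediates to 6 decimals).
||x|| = sqrt(0.8028^2 + 2.0314^2 + 1.3066^2 + 3.0039^2) = 3.937219
Step 2: Project.
Since ||x|| <= R, proj = x (no scaling needed).
proj(x) = [0.8028, 2.0314, 1.3066, 3.0039]
Step 3: Dot product.
a^T * proj(x) = 5*0.8028 + 0*2.0314 - 1*1.3066 - 3*3.0039 = -6.3043


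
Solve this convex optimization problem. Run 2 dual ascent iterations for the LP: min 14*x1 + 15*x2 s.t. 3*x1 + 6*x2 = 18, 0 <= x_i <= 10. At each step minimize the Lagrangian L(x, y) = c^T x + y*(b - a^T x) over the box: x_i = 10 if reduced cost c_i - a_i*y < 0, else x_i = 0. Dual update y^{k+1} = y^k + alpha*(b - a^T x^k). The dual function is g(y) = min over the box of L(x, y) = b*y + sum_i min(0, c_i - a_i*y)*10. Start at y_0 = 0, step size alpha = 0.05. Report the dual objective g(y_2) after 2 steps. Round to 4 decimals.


Dual ascent for LP: min 14*x1 + 15*x2, 3*x1 + 6*x2 = 18, 0 <= x_i <= 10
Step 1: y^k = 0.0, reduced costs: (14.0, 15.0)
  x^k = (0.0, 0.0), subgradient = b - a^T x = 18.0
  y^{k+1} = 0.0 + 0.05*18.0 = 0.9
Step 2: y^k = 0.9, reduced costs: (11.3, 9.6)
  x^k = (0.0, 0.0), subgradient = b - a^T x = 18.0
  y^{k+1} = 0.9 + 0.05*18.0 = 1.8
Dual objective at y_2 = 1.8: reduced costs (8.6, 4.2), box minimizer x = (0.0, 0.0)
g(y_2) = b*y + (c1 - a1*y)*x1 + (c2 - a2*y)*x2 = 18*1.8 + 8.6*0.0 + 4.2*0.0 = 32.4 + 0.0 + 0.0 = 32.4


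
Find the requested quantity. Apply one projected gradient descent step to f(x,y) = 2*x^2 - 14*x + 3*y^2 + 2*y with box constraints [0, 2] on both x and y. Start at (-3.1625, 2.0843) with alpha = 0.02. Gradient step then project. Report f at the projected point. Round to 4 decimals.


Step 1: Compute gradient at (-3.1625, 2.0843).
grad_x = 2*2*-3.1625 - 14 = -26.65
grad_y = 2*3*2.0843 + 2 = 14.5058
Step 2: Gradient step.
x_raw = -3.1625 - 0.02*-26.65 = -2.6295
y_raw = 2.0843 - 0.02*14.5058 = 1.7942
Step 3: Project onto [0, 2].
x_proj = clip(-2.6295) = 0.0
y_proj = clip(1.7942) = 1.7942
Step 4: Evaluate f.
f(0.0, 1.7942) = 13.2457
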